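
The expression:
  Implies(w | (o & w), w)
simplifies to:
True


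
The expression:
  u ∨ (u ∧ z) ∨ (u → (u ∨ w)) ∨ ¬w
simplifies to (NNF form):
True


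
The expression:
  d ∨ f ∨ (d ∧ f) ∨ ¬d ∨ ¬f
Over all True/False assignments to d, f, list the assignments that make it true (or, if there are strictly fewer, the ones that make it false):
is always true.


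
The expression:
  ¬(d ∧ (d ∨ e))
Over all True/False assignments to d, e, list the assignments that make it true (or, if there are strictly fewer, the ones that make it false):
is true only for:
  d=False, e=False;
  d=False, e=True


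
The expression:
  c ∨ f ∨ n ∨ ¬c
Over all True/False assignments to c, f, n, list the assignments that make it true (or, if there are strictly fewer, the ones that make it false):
is always true.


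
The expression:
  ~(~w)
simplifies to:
w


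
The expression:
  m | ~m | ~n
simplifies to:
True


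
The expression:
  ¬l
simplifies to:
¬l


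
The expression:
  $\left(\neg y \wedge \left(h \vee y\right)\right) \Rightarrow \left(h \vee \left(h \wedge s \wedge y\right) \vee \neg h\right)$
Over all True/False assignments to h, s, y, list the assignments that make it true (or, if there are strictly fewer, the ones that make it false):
is always true.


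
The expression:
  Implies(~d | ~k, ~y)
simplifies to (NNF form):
~y | (d & k)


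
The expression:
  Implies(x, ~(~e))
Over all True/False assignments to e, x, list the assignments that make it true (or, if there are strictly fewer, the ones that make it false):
is false only for:
  e=False, x=True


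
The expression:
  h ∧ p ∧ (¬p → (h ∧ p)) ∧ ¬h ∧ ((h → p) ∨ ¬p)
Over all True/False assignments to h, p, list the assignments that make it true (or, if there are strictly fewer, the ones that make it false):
is never true.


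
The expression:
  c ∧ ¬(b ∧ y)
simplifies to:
c ∧ (¬b ∨ ¬y)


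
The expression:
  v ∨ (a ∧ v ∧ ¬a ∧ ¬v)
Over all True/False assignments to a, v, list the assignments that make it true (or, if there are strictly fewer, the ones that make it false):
is true only for:
  a=False, v=True;
  a=True, v=True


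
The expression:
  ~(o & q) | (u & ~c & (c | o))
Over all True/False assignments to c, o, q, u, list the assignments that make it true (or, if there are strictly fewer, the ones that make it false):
is false only for:
  c=False, o=True, q=True, u=False;
  c=True, o=True, q=True, u=False;
  c=True, o=True, q=True, u=True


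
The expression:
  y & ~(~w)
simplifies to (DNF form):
w & y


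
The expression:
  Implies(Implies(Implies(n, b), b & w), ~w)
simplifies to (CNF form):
(~b | ~w) & (~n | ~w)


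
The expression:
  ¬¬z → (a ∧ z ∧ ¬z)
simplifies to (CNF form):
¬z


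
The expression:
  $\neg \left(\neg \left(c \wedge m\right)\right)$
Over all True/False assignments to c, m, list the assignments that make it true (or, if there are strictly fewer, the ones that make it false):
is true only for:
  c=True, m=True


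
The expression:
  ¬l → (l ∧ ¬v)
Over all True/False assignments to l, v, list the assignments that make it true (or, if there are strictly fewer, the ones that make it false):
is true only for:
  l=True, v=False;
  l=True, v=True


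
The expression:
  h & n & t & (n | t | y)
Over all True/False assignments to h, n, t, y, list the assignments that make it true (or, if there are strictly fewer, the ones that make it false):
is true only for:
  h=True, n=True, t=True, y=False;
  h=True, n=True, t=True, y=True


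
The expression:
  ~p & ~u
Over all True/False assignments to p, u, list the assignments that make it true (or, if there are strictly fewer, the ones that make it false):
is true only for:
  p=False, u=False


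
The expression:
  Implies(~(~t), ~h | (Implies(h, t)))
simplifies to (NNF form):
True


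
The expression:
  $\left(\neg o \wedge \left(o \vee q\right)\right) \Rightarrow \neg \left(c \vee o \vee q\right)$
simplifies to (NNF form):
$o \vee \neg q$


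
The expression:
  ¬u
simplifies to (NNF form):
¬u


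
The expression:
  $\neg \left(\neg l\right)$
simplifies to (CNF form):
$l$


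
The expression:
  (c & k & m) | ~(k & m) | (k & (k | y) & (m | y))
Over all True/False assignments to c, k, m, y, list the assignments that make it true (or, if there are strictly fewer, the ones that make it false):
is always true.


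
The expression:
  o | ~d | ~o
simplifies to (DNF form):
True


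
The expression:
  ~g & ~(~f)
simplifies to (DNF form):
f & ~g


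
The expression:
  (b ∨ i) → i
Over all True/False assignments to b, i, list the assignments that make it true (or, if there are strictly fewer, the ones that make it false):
is false only for:
  b=True, i=False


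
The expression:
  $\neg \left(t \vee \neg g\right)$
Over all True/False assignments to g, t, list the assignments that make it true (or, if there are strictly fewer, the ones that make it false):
is true only for:
  g=True, t=False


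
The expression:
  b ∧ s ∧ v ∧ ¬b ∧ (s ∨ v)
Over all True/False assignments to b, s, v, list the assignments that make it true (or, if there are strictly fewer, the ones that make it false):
is never true.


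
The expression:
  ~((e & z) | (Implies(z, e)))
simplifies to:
z & ~e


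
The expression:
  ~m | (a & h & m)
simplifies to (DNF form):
~m | (a & h)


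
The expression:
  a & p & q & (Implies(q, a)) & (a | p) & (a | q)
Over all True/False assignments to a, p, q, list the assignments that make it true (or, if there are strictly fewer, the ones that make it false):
is true only for:
  a=True, p=True, q=True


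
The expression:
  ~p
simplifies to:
~p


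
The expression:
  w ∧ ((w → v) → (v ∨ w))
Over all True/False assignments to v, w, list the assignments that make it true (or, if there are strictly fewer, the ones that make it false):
is true only for:
  v=False, w=True;
  v=True, w=True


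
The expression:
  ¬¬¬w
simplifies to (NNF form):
¬w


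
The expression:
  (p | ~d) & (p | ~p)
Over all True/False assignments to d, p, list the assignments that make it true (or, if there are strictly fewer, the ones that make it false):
is false only for:
  d=True, p=False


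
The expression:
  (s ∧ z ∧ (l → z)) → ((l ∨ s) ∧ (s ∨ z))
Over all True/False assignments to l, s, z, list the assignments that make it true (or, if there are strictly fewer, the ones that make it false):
is always true.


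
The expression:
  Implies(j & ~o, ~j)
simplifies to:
o | ~j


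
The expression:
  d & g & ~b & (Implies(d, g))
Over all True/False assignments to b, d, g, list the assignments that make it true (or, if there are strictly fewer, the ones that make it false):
is true only for:
  b=False, d=True, g=True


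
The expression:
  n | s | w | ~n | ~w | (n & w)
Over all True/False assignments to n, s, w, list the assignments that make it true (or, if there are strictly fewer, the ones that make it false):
is always true.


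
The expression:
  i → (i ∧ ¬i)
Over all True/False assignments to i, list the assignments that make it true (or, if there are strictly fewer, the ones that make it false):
is true only for:
  i=False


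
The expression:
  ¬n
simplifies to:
¬n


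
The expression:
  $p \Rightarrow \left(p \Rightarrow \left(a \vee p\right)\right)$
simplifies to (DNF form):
$\text{True}$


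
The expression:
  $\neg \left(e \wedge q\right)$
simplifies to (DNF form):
$\neg e \vee \neg q$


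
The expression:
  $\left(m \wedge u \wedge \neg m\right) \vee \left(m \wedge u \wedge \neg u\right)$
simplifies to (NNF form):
$\text{False}$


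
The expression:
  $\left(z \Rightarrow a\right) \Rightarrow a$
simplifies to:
$a \vee z$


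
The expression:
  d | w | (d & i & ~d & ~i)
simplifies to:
d | w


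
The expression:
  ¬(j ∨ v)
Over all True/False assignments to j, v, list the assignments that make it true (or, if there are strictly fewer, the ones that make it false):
is true only for:
  j=False, v=False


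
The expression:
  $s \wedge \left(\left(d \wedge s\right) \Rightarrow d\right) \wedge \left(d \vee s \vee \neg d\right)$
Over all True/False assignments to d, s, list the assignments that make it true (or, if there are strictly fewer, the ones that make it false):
is true only for:
  d=False, s=True;
  d=True, s=True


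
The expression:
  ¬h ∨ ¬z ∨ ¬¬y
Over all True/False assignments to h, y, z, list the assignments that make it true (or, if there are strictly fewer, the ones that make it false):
is false only for:
  h=True, y=False, z=True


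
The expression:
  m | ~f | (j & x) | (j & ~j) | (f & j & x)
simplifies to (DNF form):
m | ~f | (j & x)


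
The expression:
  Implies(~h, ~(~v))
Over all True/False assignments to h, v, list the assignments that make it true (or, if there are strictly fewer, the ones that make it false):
is false only for:
  h=False, v=False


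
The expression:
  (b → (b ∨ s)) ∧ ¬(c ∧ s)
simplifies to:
¬c ∨ ¬s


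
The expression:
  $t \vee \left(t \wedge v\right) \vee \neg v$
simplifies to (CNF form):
$t \vee \neg v$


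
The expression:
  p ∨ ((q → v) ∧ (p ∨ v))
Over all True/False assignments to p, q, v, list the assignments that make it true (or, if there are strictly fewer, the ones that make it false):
is false only for:
  p=False, q=False, v=False;
  p=False, q=True, v=False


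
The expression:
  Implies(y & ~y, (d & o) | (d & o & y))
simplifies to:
True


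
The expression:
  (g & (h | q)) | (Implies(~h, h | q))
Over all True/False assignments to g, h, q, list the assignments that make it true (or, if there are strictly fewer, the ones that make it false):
is false only for:
  g=False, h=False, q=False;
  g=True, h=False, q=False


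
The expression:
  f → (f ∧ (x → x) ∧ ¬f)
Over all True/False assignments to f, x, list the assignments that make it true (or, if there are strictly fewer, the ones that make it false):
is true only for:
  f=False, x=False;
  f=False, x=True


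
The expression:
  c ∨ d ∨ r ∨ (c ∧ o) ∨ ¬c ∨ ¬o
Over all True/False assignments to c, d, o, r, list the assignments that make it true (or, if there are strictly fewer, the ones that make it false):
is always true.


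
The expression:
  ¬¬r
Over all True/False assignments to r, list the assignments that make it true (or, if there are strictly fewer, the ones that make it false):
is true only for:
  r=True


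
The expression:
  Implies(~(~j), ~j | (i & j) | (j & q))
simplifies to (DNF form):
i | q | ~j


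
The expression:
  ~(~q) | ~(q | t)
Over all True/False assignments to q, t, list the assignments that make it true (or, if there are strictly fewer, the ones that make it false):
is false only for:
  q=False, t=True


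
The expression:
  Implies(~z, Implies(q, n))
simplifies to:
n | z | ~q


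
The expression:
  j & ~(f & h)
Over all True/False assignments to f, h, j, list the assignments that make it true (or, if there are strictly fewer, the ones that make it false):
is true only for:
  f=False, h=False, j=True;
  f=False, h=True, j=True;
  f=True, h=False, j=True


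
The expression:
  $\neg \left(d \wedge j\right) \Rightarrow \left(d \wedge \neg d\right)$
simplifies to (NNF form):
$d \wedge j$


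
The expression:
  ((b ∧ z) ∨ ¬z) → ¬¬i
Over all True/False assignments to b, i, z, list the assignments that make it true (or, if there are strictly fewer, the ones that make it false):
is false only for:
  b=False, i=False, z=False;
  b=True, i=False, z=False;
  b=True, i=False, z=True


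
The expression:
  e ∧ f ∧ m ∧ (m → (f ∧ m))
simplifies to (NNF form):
e ∧ f ∧ m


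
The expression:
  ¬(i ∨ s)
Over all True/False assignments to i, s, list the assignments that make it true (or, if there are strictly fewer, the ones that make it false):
is true only for:
  i=False, s=False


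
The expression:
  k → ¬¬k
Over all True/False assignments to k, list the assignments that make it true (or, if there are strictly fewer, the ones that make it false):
is always true.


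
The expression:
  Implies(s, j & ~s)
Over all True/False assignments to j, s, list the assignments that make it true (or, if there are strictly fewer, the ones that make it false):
is true only for:
  j=False, s=False;
  j=True, s=False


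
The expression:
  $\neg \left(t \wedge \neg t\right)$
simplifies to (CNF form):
$\text{True}$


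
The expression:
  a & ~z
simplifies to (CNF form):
a & ~z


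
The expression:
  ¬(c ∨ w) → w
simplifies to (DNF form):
c ∨ w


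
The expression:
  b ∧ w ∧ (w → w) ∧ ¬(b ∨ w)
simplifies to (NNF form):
False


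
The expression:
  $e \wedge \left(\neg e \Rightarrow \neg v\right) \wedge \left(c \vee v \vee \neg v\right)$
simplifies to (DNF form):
$e$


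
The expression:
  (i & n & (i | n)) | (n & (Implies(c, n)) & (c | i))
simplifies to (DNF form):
(c & n) | (i & n)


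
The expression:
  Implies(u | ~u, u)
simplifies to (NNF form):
u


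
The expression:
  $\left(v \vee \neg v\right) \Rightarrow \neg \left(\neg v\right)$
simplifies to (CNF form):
$v$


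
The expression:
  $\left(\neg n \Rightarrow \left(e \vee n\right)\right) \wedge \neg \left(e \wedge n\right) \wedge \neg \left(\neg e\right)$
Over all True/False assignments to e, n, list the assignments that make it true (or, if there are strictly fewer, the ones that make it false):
is true only for:
  e=True, n=False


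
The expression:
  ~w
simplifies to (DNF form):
~w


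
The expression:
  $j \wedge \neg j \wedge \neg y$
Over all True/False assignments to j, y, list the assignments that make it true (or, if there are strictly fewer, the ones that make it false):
is never true.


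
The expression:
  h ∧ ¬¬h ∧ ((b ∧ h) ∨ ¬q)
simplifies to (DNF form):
(b ∧ h) ∨ (h ∧ ¬q)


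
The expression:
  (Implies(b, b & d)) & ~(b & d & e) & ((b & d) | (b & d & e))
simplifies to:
b & d & ~e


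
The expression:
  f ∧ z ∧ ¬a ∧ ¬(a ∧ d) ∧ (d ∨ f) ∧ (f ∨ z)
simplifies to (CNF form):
f ∧ z ∧ ¬a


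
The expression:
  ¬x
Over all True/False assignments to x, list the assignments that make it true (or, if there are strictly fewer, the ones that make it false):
is true only for:
  x=False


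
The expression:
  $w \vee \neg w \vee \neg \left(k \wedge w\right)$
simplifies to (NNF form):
$\text{True}$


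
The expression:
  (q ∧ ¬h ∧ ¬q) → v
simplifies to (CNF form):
True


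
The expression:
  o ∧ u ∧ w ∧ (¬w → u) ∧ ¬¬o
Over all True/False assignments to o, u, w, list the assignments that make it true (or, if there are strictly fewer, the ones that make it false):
is true only for:
  o=True, u=True, w=True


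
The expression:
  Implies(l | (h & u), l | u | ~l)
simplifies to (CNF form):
True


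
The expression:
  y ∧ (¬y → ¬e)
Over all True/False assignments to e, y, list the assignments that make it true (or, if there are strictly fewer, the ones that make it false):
is true only for:
  e=False, y=True;
  e=True, y=True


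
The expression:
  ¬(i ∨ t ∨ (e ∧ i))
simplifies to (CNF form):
¬i ∧ ¬t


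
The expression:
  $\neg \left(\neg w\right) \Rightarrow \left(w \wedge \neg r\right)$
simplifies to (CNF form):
$\neg r \vee \neg w$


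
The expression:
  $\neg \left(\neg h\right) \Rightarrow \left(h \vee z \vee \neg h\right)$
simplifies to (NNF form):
$\text{True}$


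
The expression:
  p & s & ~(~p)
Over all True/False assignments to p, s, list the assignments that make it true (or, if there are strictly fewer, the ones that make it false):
is true only for:
  p=True, s=True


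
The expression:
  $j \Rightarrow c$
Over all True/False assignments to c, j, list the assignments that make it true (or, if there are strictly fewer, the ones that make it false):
is false only for:
  c=False, j=True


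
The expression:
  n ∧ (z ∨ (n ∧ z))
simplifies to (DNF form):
n ∧ z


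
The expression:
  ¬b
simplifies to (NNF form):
¬b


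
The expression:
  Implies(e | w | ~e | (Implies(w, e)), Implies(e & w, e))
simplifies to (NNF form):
True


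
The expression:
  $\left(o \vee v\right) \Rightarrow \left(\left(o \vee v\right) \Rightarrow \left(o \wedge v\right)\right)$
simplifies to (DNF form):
$\left(o \wedge v\right) \vee \left(\neg o \wedge \neg v\right)$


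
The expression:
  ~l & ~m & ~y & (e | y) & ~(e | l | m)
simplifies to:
False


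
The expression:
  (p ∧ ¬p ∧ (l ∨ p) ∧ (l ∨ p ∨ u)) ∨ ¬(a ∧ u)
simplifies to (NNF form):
¬a ∨ ¬u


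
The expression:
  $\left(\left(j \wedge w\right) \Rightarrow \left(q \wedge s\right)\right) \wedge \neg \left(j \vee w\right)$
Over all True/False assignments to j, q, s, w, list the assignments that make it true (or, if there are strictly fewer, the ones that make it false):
is true only for:
  j=False, q=False, s=False, w=False;
  j=False, q=False, s=True, w=False;
  j=False, q=True, s=False, w=False;
  j=False, q=True, s=True, w=False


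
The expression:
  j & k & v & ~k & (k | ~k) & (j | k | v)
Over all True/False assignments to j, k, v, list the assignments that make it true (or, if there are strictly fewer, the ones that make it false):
is never true.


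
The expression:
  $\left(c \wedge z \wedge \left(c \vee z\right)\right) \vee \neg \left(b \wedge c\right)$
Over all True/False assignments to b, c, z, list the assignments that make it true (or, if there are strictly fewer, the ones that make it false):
is false only for:
  b=True, c=True, z=False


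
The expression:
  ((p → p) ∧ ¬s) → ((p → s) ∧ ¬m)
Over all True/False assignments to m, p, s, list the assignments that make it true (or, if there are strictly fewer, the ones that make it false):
is false only for:
  m=False, p=True, s=False;
  m=True, p=False, s=False;
  m=True, p=True, s=False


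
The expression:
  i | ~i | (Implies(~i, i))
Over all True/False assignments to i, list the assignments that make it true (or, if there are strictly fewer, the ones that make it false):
is always true.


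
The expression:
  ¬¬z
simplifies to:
z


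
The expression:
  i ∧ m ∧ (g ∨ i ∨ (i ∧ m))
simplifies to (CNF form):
i ∧ m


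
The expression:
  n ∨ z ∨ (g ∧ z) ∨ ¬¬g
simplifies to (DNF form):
g ∨ n ∨ z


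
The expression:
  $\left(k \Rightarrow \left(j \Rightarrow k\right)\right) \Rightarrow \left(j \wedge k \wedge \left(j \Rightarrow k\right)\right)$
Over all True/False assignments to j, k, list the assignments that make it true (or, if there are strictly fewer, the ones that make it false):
is true only for:
  j=True, k=True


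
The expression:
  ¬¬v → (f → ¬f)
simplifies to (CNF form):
¬f ∨ ¬v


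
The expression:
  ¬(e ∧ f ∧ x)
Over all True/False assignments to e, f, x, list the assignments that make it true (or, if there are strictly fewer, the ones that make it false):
is false only for:
  e=True, f=True, x=True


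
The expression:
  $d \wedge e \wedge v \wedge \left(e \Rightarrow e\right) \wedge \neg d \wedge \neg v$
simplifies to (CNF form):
$\text{False}$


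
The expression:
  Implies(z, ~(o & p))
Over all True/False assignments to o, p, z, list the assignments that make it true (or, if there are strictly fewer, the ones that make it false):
is false only for:
  o=True, p=True, z=True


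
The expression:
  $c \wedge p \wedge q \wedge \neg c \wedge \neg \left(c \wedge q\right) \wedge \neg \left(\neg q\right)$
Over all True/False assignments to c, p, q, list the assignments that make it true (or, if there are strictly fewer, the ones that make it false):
is never true.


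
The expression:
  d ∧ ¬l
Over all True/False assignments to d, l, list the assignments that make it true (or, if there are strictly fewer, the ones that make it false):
is true only for:
  d=True, l=False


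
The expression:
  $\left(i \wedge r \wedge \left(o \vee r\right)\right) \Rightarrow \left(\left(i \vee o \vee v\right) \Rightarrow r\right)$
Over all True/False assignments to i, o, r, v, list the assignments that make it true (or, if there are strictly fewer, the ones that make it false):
is always true.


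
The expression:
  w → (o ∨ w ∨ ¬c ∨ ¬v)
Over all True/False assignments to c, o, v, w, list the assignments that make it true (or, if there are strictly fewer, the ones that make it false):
is always true.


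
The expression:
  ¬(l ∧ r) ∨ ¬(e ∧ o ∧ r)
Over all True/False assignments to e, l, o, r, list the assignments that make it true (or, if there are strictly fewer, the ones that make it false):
is false only for:
  e=True, l=True, o=True, r=True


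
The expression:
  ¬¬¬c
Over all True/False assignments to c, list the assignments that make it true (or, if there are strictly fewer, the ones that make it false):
is true only for:
  c=False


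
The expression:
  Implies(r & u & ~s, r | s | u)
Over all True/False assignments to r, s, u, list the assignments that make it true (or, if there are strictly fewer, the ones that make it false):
is always true.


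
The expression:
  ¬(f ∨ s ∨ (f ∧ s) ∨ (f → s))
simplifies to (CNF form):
False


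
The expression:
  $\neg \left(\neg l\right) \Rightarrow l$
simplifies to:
$\text{True}$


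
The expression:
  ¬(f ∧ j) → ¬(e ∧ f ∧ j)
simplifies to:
True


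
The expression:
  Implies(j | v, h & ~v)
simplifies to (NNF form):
~v & (h | ~j)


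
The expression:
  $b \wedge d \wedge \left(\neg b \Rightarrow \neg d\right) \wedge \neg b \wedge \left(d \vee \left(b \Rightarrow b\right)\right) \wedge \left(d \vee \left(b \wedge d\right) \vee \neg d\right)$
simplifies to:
$\text{False}$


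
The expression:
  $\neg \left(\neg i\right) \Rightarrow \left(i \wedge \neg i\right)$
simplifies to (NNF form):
$\neg i$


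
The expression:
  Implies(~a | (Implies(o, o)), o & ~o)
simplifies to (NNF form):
False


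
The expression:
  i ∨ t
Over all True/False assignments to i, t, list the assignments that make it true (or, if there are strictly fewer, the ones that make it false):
is false only for:
  i=False, t=False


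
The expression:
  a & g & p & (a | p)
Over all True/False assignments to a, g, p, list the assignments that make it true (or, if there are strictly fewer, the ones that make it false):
is true only for:
  a=True, g=True, p=True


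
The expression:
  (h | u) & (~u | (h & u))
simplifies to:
h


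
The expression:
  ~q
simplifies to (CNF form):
~q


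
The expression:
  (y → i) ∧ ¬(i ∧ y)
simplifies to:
¬y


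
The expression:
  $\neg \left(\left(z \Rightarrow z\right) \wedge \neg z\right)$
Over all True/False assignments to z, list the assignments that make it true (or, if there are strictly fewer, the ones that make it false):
is true only for:
  z=True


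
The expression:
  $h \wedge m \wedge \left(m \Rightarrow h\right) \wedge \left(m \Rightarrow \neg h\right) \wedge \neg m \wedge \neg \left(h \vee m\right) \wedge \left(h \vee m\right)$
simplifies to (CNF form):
$\text{False}$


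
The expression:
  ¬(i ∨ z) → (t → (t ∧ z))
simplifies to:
i ∨ z ∨ ¬t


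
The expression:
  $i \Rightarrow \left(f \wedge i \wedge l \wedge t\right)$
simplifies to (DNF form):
$\left(f \wedge l \wedge t\right) \vee \neg i$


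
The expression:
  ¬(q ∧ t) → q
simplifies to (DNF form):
q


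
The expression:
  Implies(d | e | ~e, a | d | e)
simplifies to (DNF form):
a | d | e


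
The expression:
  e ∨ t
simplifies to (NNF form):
e ∨ t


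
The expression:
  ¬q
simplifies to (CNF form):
¬q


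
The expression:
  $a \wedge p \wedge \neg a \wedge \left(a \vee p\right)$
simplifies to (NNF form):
$\text{False}$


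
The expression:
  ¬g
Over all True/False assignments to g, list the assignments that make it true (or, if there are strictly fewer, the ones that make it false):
is true only for:
  g=False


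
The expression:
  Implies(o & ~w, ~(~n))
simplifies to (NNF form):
n | w | ~o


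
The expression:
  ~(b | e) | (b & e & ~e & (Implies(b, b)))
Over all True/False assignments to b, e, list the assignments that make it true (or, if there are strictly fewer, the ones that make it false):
is true only for:
  b=False, e=False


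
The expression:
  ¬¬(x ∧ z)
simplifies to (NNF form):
x ∧ z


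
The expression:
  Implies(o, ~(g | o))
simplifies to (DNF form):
~o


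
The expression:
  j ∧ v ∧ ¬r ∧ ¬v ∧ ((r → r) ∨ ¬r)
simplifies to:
False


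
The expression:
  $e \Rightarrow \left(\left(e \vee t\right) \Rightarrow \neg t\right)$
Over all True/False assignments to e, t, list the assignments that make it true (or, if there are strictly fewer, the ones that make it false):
is false only for:
  e=True, t=True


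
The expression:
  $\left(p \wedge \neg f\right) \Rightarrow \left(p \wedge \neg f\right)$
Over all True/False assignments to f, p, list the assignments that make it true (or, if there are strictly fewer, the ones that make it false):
is always true.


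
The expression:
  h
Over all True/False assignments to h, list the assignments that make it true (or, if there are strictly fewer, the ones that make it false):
is true only for:
  h=True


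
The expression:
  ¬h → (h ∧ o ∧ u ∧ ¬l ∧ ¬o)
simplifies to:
h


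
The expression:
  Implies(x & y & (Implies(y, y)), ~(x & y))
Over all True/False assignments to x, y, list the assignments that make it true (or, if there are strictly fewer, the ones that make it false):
is false only for:
  x=True, y=True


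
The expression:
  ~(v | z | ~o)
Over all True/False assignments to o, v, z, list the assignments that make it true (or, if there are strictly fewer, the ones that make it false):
is true only for:
  o=True, v=False, z=False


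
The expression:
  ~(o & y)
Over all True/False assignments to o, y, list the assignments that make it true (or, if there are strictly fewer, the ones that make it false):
is false only for:
  o=True, y=True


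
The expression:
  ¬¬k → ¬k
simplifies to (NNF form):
¬k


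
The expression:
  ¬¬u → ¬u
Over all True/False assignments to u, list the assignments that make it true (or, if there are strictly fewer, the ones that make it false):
is true only for:
  u=False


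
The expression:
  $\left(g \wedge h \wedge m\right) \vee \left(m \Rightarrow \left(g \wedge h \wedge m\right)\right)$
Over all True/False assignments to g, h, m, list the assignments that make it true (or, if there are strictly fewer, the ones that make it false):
is false only for:
  g=False, h=False, m=True;
  g=False, h=True, m=True;
  g=True, h=False, m=True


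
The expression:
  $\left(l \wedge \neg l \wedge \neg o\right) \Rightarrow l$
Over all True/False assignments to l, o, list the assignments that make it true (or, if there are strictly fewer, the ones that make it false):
is always true.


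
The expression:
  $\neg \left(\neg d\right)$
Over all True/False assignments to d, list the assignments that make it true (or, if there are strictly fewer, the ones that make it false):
is true only for:
  d=True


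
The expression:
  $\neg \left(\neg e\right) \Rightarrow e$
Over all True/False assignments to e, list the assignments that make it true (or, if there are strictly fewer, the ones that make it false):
is always true.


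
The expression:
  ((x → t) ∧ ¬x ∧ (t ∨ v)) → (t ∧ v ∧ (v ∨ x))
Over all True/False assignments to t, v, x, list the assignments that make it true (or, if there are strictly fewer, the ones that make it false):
is false only for:
  t=False, v=True, x=False;
  t=True, v=False, x=False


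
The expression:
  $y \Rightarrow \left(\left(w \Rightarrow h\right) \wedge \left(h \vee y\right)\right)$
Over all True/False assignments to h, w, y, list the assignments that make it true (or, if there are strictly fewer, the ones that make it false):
is false only for:
  h=False, w=True, y=True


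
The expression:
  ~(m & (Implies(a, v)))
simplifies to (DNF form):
~m | (a & ~v)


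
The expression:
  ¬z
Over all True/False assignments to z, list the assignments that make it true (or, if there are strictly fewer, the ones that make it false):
is true only for:
  z=False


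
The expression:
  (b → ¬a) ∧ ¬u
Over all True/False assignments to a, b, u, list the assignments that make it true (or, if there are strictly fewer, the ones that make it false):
is true only for:
  a=False, b=False, u=False;
  a=False, b=True, u=False;
  a=True, b=False, u=False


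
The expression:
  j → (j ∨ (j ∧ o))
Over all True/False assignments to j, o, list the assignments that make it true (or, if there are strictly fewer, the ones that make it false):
is always true.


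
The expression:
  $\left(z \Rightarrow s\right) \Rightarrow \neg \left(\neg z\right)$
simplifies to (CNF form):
$z$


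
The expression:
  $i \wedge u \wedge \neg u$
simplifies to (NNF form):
$\text{False}$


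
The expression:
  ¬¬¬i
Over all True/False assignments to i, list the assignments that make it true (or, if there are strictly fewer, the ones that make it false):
is true only for:
  i=False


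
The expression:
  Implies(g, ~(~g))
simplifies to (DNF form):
True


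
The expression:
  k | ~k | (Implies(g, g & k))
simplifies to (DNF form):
True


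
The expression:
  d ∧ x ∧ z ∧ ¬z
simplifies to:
False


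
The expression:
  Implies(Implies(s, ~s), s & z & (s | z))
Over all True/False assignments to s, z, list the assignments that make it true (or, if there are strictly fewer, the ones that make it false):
is true only for:
  s=True, z=False;
  s=True, z=True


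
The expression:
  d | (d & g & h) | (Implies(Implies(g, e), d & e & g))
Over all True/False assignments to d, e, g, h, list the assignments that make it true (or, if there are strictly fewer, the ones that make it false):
is false only for:
  d=False, e=False, g=False, h=False;
  d=False, e=False, g=False, h=True;
  d=False, e=True, g=False, h=False;
  d=False, e=True, g=False, h=True;
  d=False, e=True, g=True, h=False;
  d=False, e=True, g=True, h=True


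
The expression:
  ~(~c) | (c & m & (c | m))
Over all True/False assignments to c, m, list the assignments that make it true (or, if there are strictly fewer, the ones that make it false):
is true only for:
  c=True, m=False;
  c=True, m=True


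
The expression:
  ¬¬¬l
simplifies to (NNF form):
¬l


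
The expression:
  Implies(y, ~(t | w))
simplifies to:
~y | (~t & ~w)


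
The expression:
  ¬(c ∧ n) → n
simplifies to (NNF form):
n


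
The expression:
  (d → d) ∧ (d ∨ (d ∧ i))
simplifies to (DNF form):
d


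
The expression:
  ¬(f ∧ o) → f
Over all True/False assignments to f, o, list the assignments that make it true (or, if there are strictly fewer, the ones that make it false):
is true only for:
  f=True, o=False;
  f=True, o=True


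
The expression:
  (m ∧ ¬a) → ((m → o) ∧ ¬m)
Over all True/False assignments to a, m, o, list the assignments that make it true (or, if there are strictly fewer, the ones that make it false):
is false only for:
  a=False, m=True, o=False;
  a=False, m=True, o=True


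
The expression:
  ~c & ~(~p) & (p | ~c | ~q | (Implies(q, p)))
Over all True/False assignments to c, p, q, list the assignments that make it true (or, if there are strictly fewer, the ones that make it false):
is true only for:
  c=False, p=True, q=False;
  c=False, p=True, q=True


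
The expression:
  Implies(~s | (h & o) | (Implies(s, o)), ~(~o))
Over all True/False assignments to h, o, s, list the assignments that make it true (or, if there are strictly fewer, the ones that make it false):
is false only for:
  h=False, o=False, s=False;
  h=True, o=False, s=False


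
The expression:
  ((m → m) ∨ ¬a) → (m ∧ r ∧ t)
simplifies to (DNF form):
m ∧ r ∧ t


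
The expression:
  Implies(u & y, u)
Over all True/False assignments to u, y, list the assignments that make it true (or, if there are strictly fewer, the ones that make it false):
is always true.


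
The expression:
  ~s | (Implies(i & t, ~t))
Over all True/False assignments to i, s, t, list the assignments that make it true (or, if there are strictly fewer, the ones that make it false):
is false only for:
  i=True, s=True, t=True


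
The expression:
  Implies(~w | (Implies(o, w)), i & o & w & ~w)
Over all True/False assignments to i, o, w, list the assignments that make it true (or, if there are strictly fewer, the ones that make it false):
is never true.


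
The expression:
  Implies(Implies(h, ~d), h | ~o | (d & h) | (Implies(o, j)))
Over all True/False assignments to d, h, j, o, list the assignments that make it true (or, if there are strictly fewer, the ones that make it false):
is false only for:
  d=False, h=False, j=False, o=True;
  d=True, h=False, j=False, o=True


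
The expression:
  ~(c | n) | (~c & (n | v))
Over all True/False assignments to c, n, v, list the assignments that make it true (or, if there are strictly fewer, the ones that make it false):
is true only for:
  c=False, n=False, v=False;
  c=False, n=False, v=True;
  c=False, n=True, v=False;
  c=False, n=True, v=True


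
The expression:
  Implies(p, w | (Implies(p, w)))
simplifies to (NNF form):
w | ~p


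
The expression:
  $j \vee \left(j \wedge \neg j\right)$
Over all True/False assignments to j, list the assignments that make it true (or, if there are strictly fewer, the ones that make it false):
is true only for:
  j=True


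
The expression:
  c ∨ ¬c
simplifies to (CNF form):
True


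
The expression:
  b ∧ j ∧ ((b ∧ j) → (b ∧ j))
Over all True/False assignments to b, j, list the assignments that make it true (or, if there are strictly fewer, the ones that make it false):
is true only for:
  b=True, j=True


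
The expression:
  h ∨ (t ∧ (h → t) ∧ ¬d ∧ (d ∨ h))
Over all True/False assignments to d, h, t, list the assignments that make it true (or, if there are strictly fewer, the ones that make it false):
is true only for:
  d=False, h=True, t=False;
  d=False, h=True, t=True;
  d=True, h=True, t=False;
  d=True, h=True, t=True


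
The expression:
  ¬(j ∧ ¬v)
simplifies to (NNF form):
v ∨ ¬j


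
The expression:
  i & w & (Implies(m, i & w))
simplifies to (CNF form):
i & w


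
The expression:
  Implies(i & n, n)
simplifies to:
True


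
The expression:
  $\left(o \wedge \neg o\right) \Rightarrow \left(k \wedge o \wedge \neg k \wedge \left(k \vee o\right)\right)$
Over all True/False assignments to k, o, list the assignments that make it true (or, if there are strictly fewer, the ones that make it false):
is always true.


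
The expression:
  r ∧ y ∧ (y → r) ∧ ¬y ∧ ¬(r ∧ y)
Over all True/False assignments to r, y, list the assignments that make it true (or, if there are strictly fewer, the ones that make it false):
is never true.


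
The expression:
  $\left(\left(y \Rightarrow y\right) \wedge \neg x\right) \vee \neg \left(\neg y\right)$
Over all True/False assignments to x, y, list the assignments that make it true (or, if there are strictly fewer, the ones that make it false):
is false only for:
  x=True, y=False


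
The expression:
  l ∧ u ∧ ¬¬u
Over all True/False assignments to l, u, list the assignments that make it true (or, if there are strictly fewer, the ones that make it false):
is true only for:
  l=True, u=True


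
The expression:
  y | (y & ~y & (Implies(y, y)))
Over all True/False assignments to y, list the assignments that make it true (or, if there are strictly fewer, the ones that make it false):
is true only for:
  y=True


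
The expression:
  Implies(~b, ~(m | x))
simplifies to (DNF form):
b | (~m & ~x)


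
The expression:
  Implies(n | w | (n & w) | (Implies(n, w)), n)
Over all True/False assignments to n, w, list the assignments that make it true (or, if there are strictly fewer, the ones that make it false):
is true only for:
  n=True, w=False;
  n=True, w=True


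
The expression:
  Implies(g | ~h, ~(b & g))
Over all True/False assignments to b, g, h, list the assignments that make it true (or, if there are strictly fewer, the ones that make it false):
is false only for:
  b=True, g=True, h=False;
  b=True, g=True, h=True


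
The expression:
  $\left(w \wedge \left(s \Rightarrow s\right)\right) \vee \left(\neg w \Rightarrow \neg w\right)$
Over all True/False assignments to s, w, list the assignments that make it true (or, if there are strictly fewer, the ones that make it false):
is always true.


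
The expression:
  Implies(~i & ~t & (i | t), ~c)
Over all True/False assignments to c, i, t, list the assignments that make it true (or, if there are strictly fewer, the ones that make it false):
is always true.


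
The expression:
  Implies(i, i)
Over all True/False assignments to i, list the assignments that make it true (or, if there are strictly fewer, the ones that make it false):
is always true.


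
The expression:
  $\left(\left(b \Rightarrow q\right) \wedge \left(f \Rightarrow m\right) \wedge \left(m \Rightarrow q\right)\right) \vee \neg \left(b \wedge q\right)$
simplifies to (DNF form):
$m \vee \neg b \vee \neg f \vee \neg q$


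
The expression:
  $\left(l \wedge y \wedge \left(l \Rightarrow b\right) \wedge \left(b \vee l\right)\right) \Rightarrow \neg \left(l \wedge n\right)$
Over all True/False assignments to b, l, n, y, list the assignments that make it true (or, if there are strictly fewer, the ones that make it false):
is false only for:
  b=True, l=True, n=True, y=True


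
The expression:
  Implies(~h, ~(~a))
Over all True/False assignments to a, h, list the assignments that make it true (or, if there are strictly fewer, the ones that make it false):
is false only for:
  a=False, h=False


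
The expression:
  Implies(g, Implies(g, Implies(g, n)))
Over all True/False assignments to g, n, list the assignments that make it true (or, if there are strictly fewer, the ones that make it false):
is false only for:
  g=True, n=False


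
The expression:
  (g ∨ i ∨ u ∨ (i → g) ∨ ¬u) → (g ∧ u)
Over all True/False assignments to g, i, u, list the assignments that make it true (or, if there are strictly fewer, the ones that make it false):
is true only for:
  g=True, i=False, u=True;
  g=True, i=True, u=True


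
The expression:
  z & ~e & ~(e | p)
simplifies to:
z & ~e & ~p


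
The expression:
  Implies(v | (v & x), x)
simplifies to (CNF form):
x | ~v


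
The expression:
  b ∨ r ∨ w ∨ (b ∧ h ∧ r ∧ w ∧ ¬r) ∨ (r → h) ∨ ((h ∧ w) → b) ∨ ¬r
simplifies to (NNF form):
True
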